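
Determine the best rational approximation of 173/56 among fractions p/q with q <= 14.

Expand x = 173/56 as a continued fraction with the Euclidean algorithm:
  173 = 3*56 + 5, so a_0 = 3.
  56 = 11*5 + 1, so a_1 = 11.
  5 = 5*1 + 0, so a_2 = 5.
so x = [3; 11, 5].
Convergents (p_i = a_i*p_{i-1} + p_{i-2}, q_i = a_i*q_{i-1} + q_{i-2} with p_{-2}=0, p_{-1}=1, q_{-2}=1, q_{-1}=0), until the denominator exceeds 14:
  i=0: a_0=3, p_0 = 3*1 + 0 = 3, q_0 = 3*0 + 1 = 1.
  i=1: a_1=11, p_1 = 11*3 + 1 = 34, q_1 = 11*1 + 0 = 11.
  i=2: a_2=5, p_2 = 5*34 + 3 = 173, q_2 = 5*11 + 1 = 56.
q_2 = 56 > 14, so the last convergent with denominator <= 14 is p_1/q_1 = 34/11.
The closest fraction with denominator <= 14 is either p_1/q_1 or the intermediate fraction (k*p_1 + p_0)/(k*q_1 + q_0) with the largest k >= 1 whose denominator stays <= 14; these approach x as k grows, and every other convergent or intermediate fraction in range is farther away.
Largest k: floor((14 - q_0)/q_1) = floor((14 - 1)/11) = 1.
That gives (1*34 + 3)/(1*11 + 1) = 37/12.
Compare the errors: |x - 34/11| = |173*11 - 34*56|/(56*11) = 1/616, and |x - 37/12| = |173*12 - 37*56|/(56*12) = 4/672.
Cross-multiplying, 1*672 = 672 < 2464 = 4*616, so 1/616 is smaller: the convergent 34/11 is closer to x than 37/12.

34/11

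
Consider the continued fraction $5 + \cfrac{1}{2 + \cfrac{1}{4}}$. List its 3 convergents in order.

5/1, 11/2, 49/9

Using the convergent recurrence p_i = a_i*p_{i-1} + p_{i-2}, q_i = a_i*q_{i-1} + q_{i-2} with p_{-2}=0, p_{-1}=1, q_{-2}=1, q_{-1}=0:
  i=0: a_0=5, p_0 = 5*1 + 0 = 5, q_0 = 5*0 + 1 = 1.
  i=1: a_1=2, p_1 = 2*5 + 1 = 11, q_1 = 2*1 + 0 = 2.
  i=2: a_2=4, p_2 = 4*11 + 5 = 49, q_2 = 4*2 + 1 = 9.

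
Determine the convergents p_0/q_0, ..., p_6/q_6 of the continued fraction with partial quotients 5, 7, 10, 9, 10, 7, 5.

5/1, 36/7, 365/71, 3321/646, 33575/6531, 238346/46363, 1225305/238346

Using the convergent recurrence p_i = a_i*p_{i-1} + p_{i-2}, q_i = a_i*q_{i-1} + q_{i-2} with p_{-2}=0, p_{-1}=1, q_{-2}=1, q_{-1}=0:
  i=0: a_0=5, p_0 = 5*1 + 0 = 5, q_0 = 5*0 + 1 = 1.
  i=1: a_1=7, p_1 = 7*5 + 1 = 36, q_1 = 7*1 + 0 = 7.
  i=2: a_2=10, p_2 = 10*36 + 5 = 365, q_2 = 10*7 + 1 = 71.
  i=3: a_3=9, p_3 = 9*365 + 36 = 3321, q_3 = 9*71 + 7 = 646.
  i=4: a_4=10, p_4 = 10*3321 + 365 = 33575, q_4 = 10*646 + 71 = 6531.
  i=5: a_5=7, p_5 = 7*33575 + 3321 = 238346, q_5 = 7*6531 + 646 = 46363.
  i=6: a_6=5, p_6 = 5*238346 + 33575 = 1225305, q_6 = 5*46363 + 6531 = 238346.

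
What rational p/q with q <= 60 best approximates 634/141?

9/2

Expand x = 634/141 as a continued fraction with the Euclidean algorithm:
  634 = 4*141 + 70, so a_0 = 4.
  141 = 2*70 + 1, so a_1 = 2.
  70 = 70*1 + 0, so a_2 = 70.
so x = [4; 2, 70].
Convergents (p_i = a_i*p_{i-1} + p_{i-2}, q_i = a_i*q_{i-1} + q_{i-2} with p_{-2}=0, p_{-1}=1, q_{-2}=1, q_{-1}=0), until the denominator exceeds 60:
  i=0: a_0=4, p_0 = 4*1 + 0 = 4, q_0 = 4*0 + 1 = 1.
  i=1: a_1=2, p_1 = 2*4 + 1 = 9, q_1 = 2*1 + 0 = 2.
  i=2: a_2=70, p_2 = 70*9 + 4 = 634, q_2 = 70*2 + 1 = 141.
q_2 = 141 > 60, so the last convergent with denominator <= 60 is p_1/q_1 = 9/2.
The closest fraction with denominator <= 60 is either p_1/q_1 or the intermediate fraction (k*p_1 + p_0)/(k*q_1 + q_0) with the largest k >= 1 whose denominator stays <= 60; these approach x as k grows, and every other convergent or intermediate fraction in range is farther away.
Largest k: floor((60 - q_0)/q_1) = floor((60 - 1)/2) = 29.
That gives (29*9 + 4)/(29*2 + 1) = 265/59.
Compare the errors: |x - 9/2| = |634*2 - 9*141|/(141*2) = 1/282, and |x - 265/59| = |634*59 - 265*141|/(141*59) = 41/8319.
Cross-multiplying, 1*8319 = 8319 < 11562 = 41*282, so 1/282 is smaller: the convergent 9/2 is closer to x than 265/59.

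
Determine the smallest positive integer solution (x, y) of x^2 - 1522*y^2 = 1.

(x, y) = (3043, 78)

First expand sqrt(1522) as a continued fraction. With x_i = (sqrt(1522) + m_i)/d_i and (m_0, d_0) = (0, 1): a_0 = floor(sqrt(1522)) = 39, since 39^2 = 1521 <= 1522 < 1600 = 40^2.
Iterate m_{i+1} = d_i*a_i - m_i, d_{i+1} = (1522 - m_{i+1}^2)/d_i, a_{i+1} = floor((a_0 + m_{i+1})/d_{i+1}):
  m_1 = 1*39 - 0 = 39, d_1 = (1522 - 39^2)/1 = 1/1 = 1, a_1 = floor((39 + 39)/1) = 78.
  m_2 = 1*78 - 39 = 39, d_2 = (1522 - 39^2)/1 = 1/1 = 1: (m_2, d_2) = (m_1, d_1) = (39, 1), so from here the quotient a_1 repeats; the period length is 1.
So sqrt(1522) = [39; (78)] with period length k = 1.
k is odd, so (p_{k-1}, q_{k-1}) only solves x^2 - 1522y^2 = -1 and the fundamental solution of x^2 - 1522y^2 = 1 is (p_{2k-1}, q_{2k-1}) = (p_1, q_1); compute convergents through index 1, running through the period twice.
Convergents (p_i = a_i*p_{i-1} + p_{i-2}, q_i = a_i*q_{i-1} + q_{i-2} with p_{-2}=0, p_{-1}=1, q_{-2}=1, q_{-1}=0):
  i=0: a_0=39, p_0 = 39*1 + 0 = 39, q_0 = 39*0 + 1 = 1.
  i=1: a_1=78, p_1 = 78*39 + 1 = 3043, q_1 = 78*1 + 0 = 78.
Indeed p_0^2 - 1522*q_0^2 = 1521 - 1522 = -1, not +1.
Check: 3043^2 - 1522*78^2 = 9259849 - 9259848 = 1, so (x, y) = (3043, 78) solves the equation, and by the theorem it is the least positive solution.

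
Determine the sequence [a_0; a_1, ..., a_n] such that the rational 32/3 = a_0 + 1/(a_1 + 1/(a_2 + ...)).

Run the Euclidean algorithm on 32 and 3; the successive quotients are the partial quotients a_0, a_1, ... (each step inverts the fractional part left over by the previous one):
  32 = 10*3 + 2, so a_0 = 10.
  3 = 1*2 + 1, so a_1 = 1.
  2 = 2*1 + 0, so a_2 = 2.
The remainder reaches 0 after 3 divisions, so the expansion has 3 partial quotients, read off in order.

[10; 1, 2]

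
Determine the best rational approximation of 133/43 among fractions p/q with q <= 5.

3/1

Expand x = 133/43 as a continued fraction with the Euclidean algorithm:
  133 = 3*43 + 4, so a_0 = 3.
  43 = 10*4 + 3, so a_1 = 10.
  4 = 1*3 + 1, so a_2 = 1.
  3 = 3*1 + 0, so a_3 = 3.
so x = [3; 10, 1, 3].
Convergents (p_i = a_i*p_{i-1} + p_{i-2}, q_i = a_i*q_{i-1} + q_{i-2} with p_{-2}=0, p_{-1}=1, q_{-2}=1, q_{-1}=0), until the denominator exceeds 5:
  i=0: a_0=3, p_0 = 3*1 + 0 = 3, q_0 = 3*0 + 1 = 1.
  i=1: a_1=10, p_1 = 10*3 + 1 = 31, q_1 = 10*1 + 0 = 10.
q_1 = 10 > 5, so the last convergent with denominator <= 5 is p_0/q_0 = 3/1.
The closest fraction with denominator <= 5 is either p_0/q_0 or the intermediate fraction (k*p_0 + p_{-1})/(k*q_0 + q_{-1}) with the largest k >= 1 whose denominator stays <= 5; these approach x as k grows, and every other convergent or intermediate fraction in range is farther away.
Largest k: floor((5 - q_{-1})/q_0) = floor((5 - 0)/1) = 5 (using the seeds p_{-1} = 1, q_{-1} = 0).
That gives (5*3 + 1)/(5*1 + 0) = 16/5.
Compare the errors: |x - 3/1| = |133*1 - 3*43|/(43*1) = 4/43, and |x - 16/5| = |133*5 - 16*43|/(43*5) = 23/215.
Cross-multiplying, 4*215 = 860 < 989 = 23*43, so 4/43 is smaller: the convergent 3/1 is closer to x than 16/5.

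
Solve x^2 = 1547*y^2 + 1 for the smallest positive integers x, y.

First expand sqrt(1547) as a continued fraction. With x_i = (sqrt(1547) + m_i)/d_i and (m_0, d_0) = (0, 1): a_0 = floor(sqrt(1547)) = 39, since 39^2 = 1521 <= 1547 < 1600 = 40^2.
Iterate m_{i+1} = d_i*a_i - m_i, d_{i+1} = (1547 - m_{i+1}^2)/d_i, a_{i+1} = floor((a_0 + m_{i+1})/d_{i+1}):
  m_1 = 1*39 - 0 = 39, d_1 = (1547 - 39^2)/1 = 26/1 = 26, a_1 = floor((39 + 39)/26) = 3.
  m_2 = 26*3 - 39 = 39, d_2 = (1547 - 39^2)/26 = 26/26 = 1, a_2 = floor((39 + 39)/1) = 78.
  m_3 = 1*78 - 39 = 39, d_3 = (1547 - 39^2)/1 = 26/1 = 26: (m_3, d_3) = (m_1, d_1) = (39, 26), so from here the quotients repeat a_1, a_2; the period length is 2.
So sqrt(1547) = [39; (3, 78)] with period length k = 2.
k is even, so the fundamental solution of x^2 - 1547y^2 = 1 is (p_{k-1}, q_{k-1}) = (p_1, q_1); compute convergents through index 1.
Convergents (p_i = a_i*p_{i-1} + p_{i-2}, q_i = a_i*q_{i-1} + q_{i-2} with p_{-2}=0, p_{-1}=1, q_{-2}=1, q_{-1}=0):
  i=0: a_0=39, p_0 = 39*1 + 0 = 39, q_0 = 39*0 + 1 = 1.
  i=1: a_1=3, p_1 = 3*39 + 1 = 118, q_1 = 3*1 + 0 = 3.
Check: 118^2 - 1547*3^2 = 13924 - 13923 = 1, so (x, y) = (118, 3) solves the equation, and by the theorem it is the least positive solution.

(x, y) = (118, 3)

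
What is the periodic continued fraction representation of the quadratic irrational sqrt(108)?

Write x_i = (sqrt(108) + m_i)/d_i with (m_0, d_0) = (0, 1). a_0 = floor(sqrt(108)) = 10, since 10^2 = 100 <= 108 < 121 = 11^2.
Iterate m_{i+1} = d_i*a_i - m_i, d_{i+1} = (108 - m_{i+1}^2)/d_i, a_{i+1} = floor((a_0 + m_{i+1})/d_{i+1}):
  m_1 = 1*10 - 0 = 10, d_1 = (108 - 10^2)/1 = 8/1 = 8, a_1 = floor((10 + 10)/8) = 2.
  m_2 = 8*2 - 10 = 6, d_2 = (108 - 6^2)/8 = 72/8 = 9, a_2 = floor((10 + 6)/9) = 1.
  m_3 = 9*1 - 6 = 3, d_3 = (108 - 3^2)/9 = 99/9 = 11, a_3 = floor((10 + 3)/11) = 1.
  m_4 = 11*1 - 3 = 8, d_4 = (108 - 8^2)/11 = 44/11 = 4, a_4 = floor((10 + 8)/4) = 4.
  m_5 = 4*4 - 8 = 8, d_5 = (108 - 8^2)/4 = 44/4 = 11, a_5 = floor((10 + 8)/11) = 1.
  m_6 = 11*1 - 8 = 3, d_6 = (108 - 3^2)/11 = 99/11 = 9, a_6 = floor((10 + 3)/9) = 1.
  m_7 = 9*1 - 3 = 6, d_7 = (108 - 6^2)/9 = 72/9 = 8, a_7 = floor((10 + 6)/8) = 2.
  m_8 = 8*2 - 6 = 10, d_8 = (108 - 10^2)/8 = 8/8 = 1, a_8 = floor((10 + 10)/1) = 20.
  m_9 = 1*20 - 10 = 10, d_9 = (108 - 10^2)/1 = 8/1 = 8: (m_9, d_9) = (m_1, d_1) = (10, 8), so from here the quotients repeat a_1, ..., a_8; the period length is 8.
Hence the expansion of sqrt(108) is a_0 = 10 followed by the repeating block 2, 1, 1, 4, 1, 1, 2, 20 (period 8).

[10; (2, 1, 1, 4, 1, 1, 2, 20)]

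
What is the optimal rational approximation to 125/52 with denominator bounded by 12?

Expand x = 125/52 as a continued fraction with the Euclidean algorithm:
  125 = 2*52 + 21, so a_0 = 2.
  52 = 2*21 + 10, so a_1 = 2.
  21 = 2*10 + 1, so a_2 = 2.
  10 = 10*1 + 0, so a_3 = 10.
so x = [2; 2, 2, 10].
Convergents (p_i = a_i*p_{i-1} + p_{i-2}, q_i = a_i*q_{i-1} + q_{i-2} with p_{-2}=0, p_{-1}=1, q_{-2}=1, q_{-1}=0), until the denominator exceeds 12:
  i=0: a_0=2, p_0 = 2*1 + 0 = 2, q_0 = 2*0 + 1 = 1.
  i=1: a_1=2, p_1 = 2*2 + 1 = 5, q_1 = 2*1 + 0 = 2.
  i=2: a_2=2, p_2 = 2*5 + 2 = 12, q_2 = 2*2 + 1 = 5.
  i=3: a_3=10, p_3 = 10*12 + 5 = 125, q_3 = 10*5 + 2 = 52.
q_3 = 52 > 12, so the last convergent with denominator <= 12 is p_2/q_2 = 12/5.
The closest fraction with denominator <= 12 is either p_2/q_2 or the intermediate fraction (k*p_2 + p_1)/(k*q_2 + q_1) with the largest k >= 1 whose denominator stays <= 12; these approach x as k grows, and every other convergent or intermediate fraction in range is farther away.
Largest k: floor((12 - q_1)/q_2) = floor((12 - 2)/5) = 2.
That gives (2*12 + 5)/(2*5 + 2) = 29/12.
Compare the errors: |x - 12/5| = |125*5 - 12*52|/(52*5) = 1/260, and |x - 29/12| = |125*12 - 29*52|/(52*12) = 8/624.
Cross-multiplying, 1*624 = 624 < 2080 = 8*260, so 1/260 is smaller: the convergent 12/5 is closer to x than 29/12.

12/5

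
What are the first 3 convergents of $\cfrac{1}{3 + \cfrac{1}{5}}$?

Using the convergent recurrence p_i = a_i*p_{i-1} + p_{i-2}, q_i = a_i*q_{i-1} + q_{i-2} with p_{-2}=0, p_{-1}=1, q_{-2}=1, q_{-1}=0:
  i=0: a_0=0, p_0 = 0*1 + 0 = 0, q_0 = 0*0 + 1 = 1.
  i=1: a_1=3, p_1 = 3*0 + 1 = 1, q_1 = 3*1 + 0 = 3.
  i=2: a_2=5, p_2 = 5*1 + 0 = 5, q_2 = 5*3 + 1 = 16.

0/1, 1/3, 5/16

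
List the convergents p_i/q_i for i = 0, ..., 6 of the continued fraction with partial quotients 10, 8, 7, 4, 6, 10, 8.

10/1, 81/8, 577/57, 2389/236, 14911/1473, 151499/14966, 1226903/121201

Using the convergent recurrence p_i = a_i*p_{i-1} + p_{i-2}, q_i = a_i*q_{i-1} + q_{i-2} with p_{-2}=0, p_{-1}=1, q_{-2}=1, q_{-1}=0:
  i=0: a_0=10, p_0 = 10*1 + 0 = 10, q_0 = 10*0 + 1 = 1.
  i=1: a_1=8, p_1 = 8*10 + 1 = 81, q_1 = 8*1 + 0 = 8.
  i=2: a_2=7, p_2 = 7*81 + 10 = 577, q_2 = 7*8 + 1 = 57.
  i=3: a_3=4, p_3 = 4*577 + 81 = 2389, q_3 = 4*57 + 8 = 236.
  i=4: a_4=6, p_4 = 6*2389 + 577 = 14911, q_4 = 6*236 + 57 = 1473.
  i=5: a_5=10, p_5 = 10*14911 + 2389 = 151499, q_5 = 10*1473 + 236 = 14966.
  i=6: a_6=8, p_6 = 8*151499 + 14911 = 1226903, q_6 = 8*14966 + 1473 = 121201.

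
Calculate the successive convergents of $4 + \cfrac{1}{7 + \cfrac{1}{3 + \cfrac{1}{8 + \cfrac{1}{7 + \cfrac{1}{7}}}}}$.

Using the convergent recurrence p_i = a_i*p_{i-1} + p_{i-2}, q_i = a_i*q_{i-1} + q_{i-2} with p_{-2}=0, p_{-1}=1, q_{-2}=1, q_{-1}=0:
  i=0: a_0=4, p_0 = 4*1 + 0 = 4, q_0 = 4*0 + 1 = 1.
  i=1: a_1=7, p_1 = 7*4 + 1 = 29, q_1 = 7*1 + 0 = 7.
  i=2: a_2=3, p_2 = 3*29 + 4 = 91, q_2 = 3*7 + 1 = 22.
  i=3: a_3=8, p_3 = 8*91 + 29 = 757, q_3 = 8*22 + 7 = 183.
  i=4: a_4=7, p_4 = 7*757 + 91 = 5390, q_4 = 7*183 + 22 = 1303.
  i=5: a_5=7, p_5 = 7*5390 + 757 = 38487, q_5 = 7*1303 + 183 = 9304.

4/1, 29/7, 91/22, 757/183, 5390/1303, 38487/9304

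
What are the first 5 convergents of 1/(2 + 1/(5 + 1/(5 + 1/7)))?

Using the convergent recurrence p_i = a_i*p_{i-1} + p_{i-2}, q_i = a_i*q_{i-1} + q_{i-2} with p_{-2}=0, p_{-1}=1, q_{-2}=1, q_{-1}=0:
  i=0: a_0=0, p_0 = 0*1 + 0 = 0, q_0 = 0*0 + 1 = 1.
  i=1: a_1=2, p_1 = 2*0 + 1 = 1, q_1 = 2*1 + 0 = 2.
  i=2: a_2=5, p_2 = 5*1 + 0 = 5, q_2 = 5*2 + 1 = 11.
  i=3: a_3=5, p_3 = 5*5 + 1 = 26, q_3 = 5*11 + 2 = 57.
  i=4: a_4=7, p_4 = 7*26 + 5 = 187, q_4 = 7*57 + 11 = 410.

0/1, 1/2, 5/11, 26/57, 187/410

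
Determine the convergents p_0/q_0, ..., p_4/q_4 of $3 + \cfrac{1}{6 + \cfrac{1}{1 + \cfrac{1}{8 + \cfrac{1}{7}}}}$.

3/1, 19/6, 22/7, 195/62, 1387/441

Using the convergent recurrence p_i = a_i*p_{i-1} + p_{i-2}, q_i = a_i*q_{i-1} + q_{i-2} with p_{-2}=0, p_{-1}=1, q_{-2}=1, q_{-1}=0:
  i=0: a_0=3, p_0 = 3*1 + 0 = 3, q_0 = 3*0 + 1 = 1.
  i=1: a_1=6, p_1 = 6*3 + 1 = 19, q_1 = 6*1 + 0 = 6.
  i=2: a_2=1, p_2 = 1*19 + 3 = 22, q_2 = 1*6 + 1 = 7.
  i=3: a_3=8, p_3 = 8*22 + 19 = 195, q_3 = 8*7 + 6 = 62.
  i=4: a_4=7, p_4 = 7*195 + 22 = 1387, q_4 = 7*62 + 7 = 441.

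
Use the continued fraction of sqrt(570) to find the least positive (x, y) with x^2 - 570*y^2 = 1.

First expand sqrt(570) as a continued fraction. With x_i = (sqrt(570) + m_i)/d_i and (m_0, d_0) = (0, 1): a_0 = floor(sqrt(570)) = 23, since 23^2 = 529 <= 570 < 576 = 24^2.
Iterate m_{i+1} = d_i*a_i - m_i, d_{i+1} = (570 - m_{i+1}^2)/d_i, a_{i+1} = floor((a_0 + m_{i+1})/d_{i+1}):
  m_1 = 1*23 - 0 = 23, d_1 = (570 - 23^2)/1 = 41/1 = 41, a_1 = floor((23 + 23)/41) = 1.
  m_2 = 41*1 - 23 = 18, d_2 = (570 - 18^2)/41 = 246/41 = 6, a_2 = floor((23 + 18)/6) = 6.
  m_3 = 6*6 - 18 = 18, d_3 = (570 - 18^2)/6 = 246/6 = 41, a_3 = floor((23 + 18)/41) = 1.
  m_4 = 41*1 - 18 = 23, d_4 = (570 - 23^2)/41 = 41/41 = 1, a_4 = floor((23 + 23)/1) = 46.
  m_5 = 1*46 - 23 = 23, d_5 = (570 - 23^2)/1 = 41/1 = 41: (m_5, d_5) = (m_1, d_1) = (23, 41), so from here the quotients repeat a_1, ..., a_4; the period length is 4.
So sqrt(570) = [23; (1, 6, 1, 46)] with period length k = 4.
k is even, so the fundamental solution of x^2 - 570y^2 = 1 is (p_{k-1}, q_{k-1}) = (p_3, q_3); compute convergents through index 3.
Convergents (p_i = a_i*p_{i-1} + p_{i-2}, q_i = a_i*q_{i-1} + q_{i-2} with p_{-2}=0, p_{-1}=1, q_{-2}=1, q_{-1}=0):
  i=0: a_0=23, p_0 = 23*1 + 0 = 23, q_0 = 23*0 + 1 = 1.
  i=1: a_1=1, p_1 = 1*23 + 1 = 24, q_1 = 1*1 + 0 = 1.
  i=2: a_2=6, p_2 = 6*24 + 23 = 167, q_2 = 6*1 + 1 = 7.
  i=3: a_3=1, p_3 = 1*167 + 24 = 191, q_3 = 1*7 + 1 = 8.
Check: 191^2 - 570*8^2 = 36481 - 36480 = 1, so (x, y) = (191, 8) solves the equation, and by the theorem it is the least positive solution.

(x, y) = (191, 8)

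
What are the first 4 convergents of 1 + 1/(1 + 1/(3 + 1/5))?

Using the convergent recurrence p_i = a_i*p_{i-1} + p_{i-2}, q_i = a_i*q_{i-1} + q_{i-2} with p_{-2}=0, p_{-1}=1, q_{-2}=1, q_{-1}=0:
  i=0: a_0=1, p_0 = 1*1 + 0 = 1, q_0 = 1*0 + 1 = 1.
  i=1: a_1=1, p_1 = 1*1 + 1 = 2, q_1 = 1*1 + 0 = 1.
  i=2: a_2=3, p_2 = 3*2 + 1 = 7, q_2 = 3*1 + 1 = 4.
  i=3: a_3=5, p_3 = 5*7 + 2 = 37, q_3 = 5*4 + 1 = 21.

1/1, 2/1, 7/4, 37/21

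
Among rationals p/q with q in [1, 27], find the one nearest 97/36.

Expand x = 97/36 as a continued fraction with the Euclidean algorithm:
  97 = 2*36 + 25, so a_0 = 2.
  36 = 1*25 + 11, so a_1 = 1.
  25 = 2*11 + 3, so a_2 = 2.
  11 = 3*3 + 2, so a_3 = 3.
  3 = 1*2 + 1, so a_4 = 1.
  2 = 2*1 + 0, so a_5 = 2.
so x = [2; 1, 2, 3, 1, 2].
Convergents (p_i = a_i*p_{i-1} + p_{i-2}, q_i = a_i*q_{i-1} + q_{i-2} with p_{-2}=0, p_{-1}=1, q_{-2}=1, q_{-1}=0), until the denominator exceeds 27:
  i=0: a_0=2, p_0 = 2*1 + 0 = 2, q_0 = 2*0 + 1 = 1.
  i=1: a_1=1, p_1 = 1*2 + 1 = 3, q_1 = 1*1 + 0 = 1.
  i=2: a_2=2, p_2 = 2*3 + 2 = 8, q_2 = 2*1 + 1 = 3.
  i=3: a_3=3, p_3 = 3*8 + 3 = 27, q_3 = 3*3 + 1 = 10.
  i=4: a_4=1, p_4 = 1*27 + 8 = 35, q_4 = 1*10 + 3 = 13.
  i=5: a_5=2, p_5 = 2*35 + 27 = 97, q_5 = 2*13 + 10 = 36.
q_5 = 36 > 27, so the last convergent with denominator <= 27 is p_4/q_4 = 35/13.
The closest fraction with denominator <= 27 is either p_4/q_4 or the intermediate fraction (k*p_4 + p_3)/(k*q_4 + q_3) with the largest k >= 1 whose denominator stays <= 27; these approach x as k grows, and every other convergent or intermediate fraction in range is farther away.
Largest k: floor((27 - q_3)/q_4) = floor((27 - 10)/13) = 1.
That gives (1*35 + 27)/(1*13 + 10) = 62/23.
Compare the errors: |x - 35/13| = |97*13 - 35*36|/(36*13) = 1/468, and |x - 62/23| = |97*23 - 62*36|/(36*23) = 1/828.
Cross-multiplying, 1*468 = 468 < 828 = 1*828, so 1/828 is smaller: the intermediate fraction 62/23 is closer to x than 35/13.

62/23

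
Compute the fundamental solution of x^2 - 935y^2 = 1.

First expand sqrt(935) as a continued fraction. With x_i = (sqrt(935) + m_i)/d_i and (m_0, d_0) = (0, 1): a_0 = floor(sqrt(935)) = 30, since 30^2 = 900 <= 935 < 961 = 31^2.
Iterate m_{i+1} = d_i*a_i - m_i, d_{i+1} = (935 - m_{i+1}^2)/d_i, a_{i+1} = floor((a_0 + m_{i+1})/d_{i+1}):
  m_1 = 1*30 - 0 = 30, d_1 = (935 - 30^2)/1 = 35/1 = 35, a_1 = floor((30 + 30)/35) = 1.
  m_2 = 35*1 - 30 = 5, d_2 = (935 - 5^2)/35 = 910/35 = 26, a_2 = floor((30 + 5)/26) = 1.
  m_3 = 26*1 - 5 = 21, d_3 = (935 - 21^2)/26 = 494/26 = 19, a_3 = floor((30 + 21)/19) = 2.
  m_4 = 19*2 - 21 = 17, d_4 = (935 - 17^2)/19 = 646/19 = 34, a_4 = floor((30 + 17)/34) = 1.
  m_5 = 34*1 - 17 = 17, d_5 = (935 - 17^2)/34 = 646/34 = 19, a_5 = floor((30 + 17)/19) = 2.
  m_6 = 19*2 - 17 = 21, d_6 = (935 - 21^2)/19 = 494/19 = 26, a_6 = floor((30 + 21)/26) = 1.
  m_7 = 26*1 - 21 = 5, d_7 = (935 - 5^2)/26 = 910/26 = 35, a_7 = floor((30 + 5)/35) = 1.
  m_8 = 35*1 - 5 = 30, d_8 = (935 - 30^2)/35 = 35/35 = 1, a_8 = floor((30 + 30)/1) = 60.
  m_9 = 1*60 - 30 = 30, d_9 = (935 - 30^2)/1 = 35/1 = 35: (m_9, d_9) = (m_1, d_1) = (30, 35), so from here the quotients repeat a_1, ..., a_8; the period length is 8.
So sqrt(935) = [30; (1, 1, 2, 1, 2, 1, 1, 60)] with period length k = 8.
k is even, so the fundamental solution of x^2 - 935y^2 = 1 is (p_{k-1}, q_{k-1}) = (p_7, q_7); compute convergents through index 7.
Convergents (p_i = a_i*p_{i-1} + p_{i-2}, q_i = a_i*q_{i-1} + q_{i-2} with p_{-2}=0, p_{-1}=1, q_{-2}=1, q_{-1}=0):
  i=0: a_0=30, p_0 = 30*1 + 0 = 30, q_0 = 30*0 + 1 = 1.
  i=1: a_1=1, p_1 = 1*30 + 1 = 31, q_1 = 1*1 + 0 = 1.
  i=2: a_2=1, p_2 = 1*31 + 30 = 61, q_2 = 1*1 + 1 = 2.
  i=3: a_3=2, p_3 = 2*61 + 31 = 153, q_3 = 2*2 + 1 = 5.
  i=4: a_4=1, p_4 = 1*153 + 61 = 214, q_4 = 1*5 + 2 = 7.
  i=5: a_5=2, p_5 = 2*214 + 153 = 581, q_5 = 2*7 + 5 = 19.
  i=6: a_6=1, p_6 = 1*581 + 214 = 795, q_6 = 1*19 + 7 = 26.
  i=7: a_7=1, p_7 = 1*795 + 581 = 1376, q_7 = 1*26 + 19 = 45.
Check: 1376^2 - 935*45^2 = 1893376 - 1893375 = 1, so (x, y) = (1376, 45) solves the equation, and by the theorem it is the least positive solution.

(x, y) = (1376, 45)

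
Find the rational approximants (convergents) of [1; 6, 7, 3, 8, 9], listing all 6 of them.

1/1, 7/6, 50/43, 157/135, 1306/1123, 11911/10242

Using the convergent recurrence p_i = a_i*p_{i-1} + p_{i-2}, q_i = a_i*q_{i-1} + q_{i-2} with p_{-2}=0, p_{-1}=1, q_{-2}=1, q_{-1}=0:
  i=0: a_0=1, p_0 = 1*1 + 0 = 1, q_0 = 1*0 + 1 = 1.
  i=1: a_1=6, p_1 = 6*1 + 1 = 7, q_1 = 6*1 + 0 = 6.
  i=2: a_2=7, p_2 = 7*7 + 1 = 50, q_2 = 7*6 + 1 = 43.
  i=3: a_3=3, p_3 = 3*50 + 7 = 157, q_3 = 3*43 + 6 = 135.
  i=4: a_4=8, p_4 = 8*157 + 50 = 1306, q_4 = 8*135 + 43 = 1123.
  i=5: a_5=9, p_5 = 9*1306 + 157 = 11911, q_5 = 9*1123 + 135 = 10242.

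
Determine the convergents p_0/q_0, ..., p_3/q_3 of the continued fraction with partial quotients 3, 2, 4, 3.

Using the convergent recurrence p_i = a_i*p_{i-1} + p_{i-2}, q_i = a_i*q_{i-1} + q_{i-2} with p_{-2}=0, p_{-1}=1, q_{-2}=1, q_{-1}=0:
  i=0: a_0=3, p_0 = 3*1 + 0 = 3, q_0 = 3*0 + 1 = 1.
  i=1: a_1=2, p_1 = 2*3 + 1 = 7, q_1 = 2*1 + 0 = 2.
  i=2: a_2=4, p_2 = 4*7 + 3 = 31, q_2 = 4*2 + 1 = 9.
  i=3: a_3=3, p_3 = 3*31 + 7 = 100, q_3 = 3*9 + 2 = 29.

3/1, 7/2, 31/9, 100/29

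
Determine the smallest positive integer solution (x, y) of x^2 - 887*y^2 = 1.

First expand sqrt(887) as a continued fraction. With x_i = (sqrt(887) + m_i)/d_i and (m_0, d_0) = (0, 1): a_0 = floor(sqrt(887)) = 29, since 29^2 = 841 <= 887 < 900 = 30^2.
Iterate m_{i+1} = d_i*a_i - m_i, d_{i+1} = (887 - m_{i+1}^2)/d_i, a_{i+1} = floor((a_0 + m_{i+1})/d_{i+1}):
  m_1 = 1*29 - 0 = 29, d_1 = (887 - 29^2)/1 = 46/1 = 46, a_1 = floor((29 + 29)/46) = 1.
  m_2 = 46*1 - 29 = 17, d_2 = (887 - 17^2)/46 = 598/46 = 13, a_2 = floor((29 + 17)/13) = 3.
  m_3 = 13*3 - 17 = 22, d_3 = (887 - 22^2)/13 = 403/13 = 31, a_3 = floor((29 + 22)/31) = 1.
  m_4 = 31*1 - 22 = 9, d_4 = (887 - 9^2)/31 = 806/31 = 26, a_4 = floor((29 + 9)/26) = 1.
  m_5 = 26*1 - 9 = 17, d_5 = (887 - 17^2)/26 = 598/26 = 23, a_5 = floor((29 + 17)/23) = 2.
  m_6 = 23*2 - 17 = 29, d_6 = (887 - 29^2)/23 = 46/23 = 2, a_6 = floor((29 + 29)/2) = 29.
  m_7 = 2*29 - 29 = 29, d_7 = (887 - 29^2)/2 = 46/2 = 23, a_7 = floor((29 + 29)/23) = 2.
  m_8 = 23*2 - 29 = 17, d_8 = (887 - 17^2)/23 = 598/23 = 26, a_8 = floor((29 + 17)/26) = 1.
  m_9 = 26*1 - 17 = 9, d_9 = (887 - 9^2)/26 = 806/26 = 31, a_9 = floor((29 + 9)/31) = 1.
  m_10 = 31*1 - 9 = 22, d_10 = (887 - 22^2)/31 = 403/31 = 13, a_10 = floor((29 + 22)/13) = 3.
  m_11 = 13*3 - 22 = 17, d_11 = (887 - 17^2)/13 = 598/13 = 46, a_11 = floor((29 + 17)/46) = 1.
  m_12 = 46*1 - 17 = 29, d_12 = (887 - 29^2)/46 = 46/46 = 1, a_12 = floor((29 + 29)/1) = 58.
  m_13 = 1*58 - 29 = 29, d_13 = (887 - 29^2)/1 = 46/1 = 46: (m_13, d_13) = (m_1, d_1) = (29, 46), so from here the quotients repeat a_1, ..., a_12; the period length is 12.
So sqrt(887) = [29; (1, 3, 1, 1, 2, 29, 2, 1, 1, 3, 1, 58)] with period length k = 12.
k is even, so the fundamental solution of x^2 - 887y^2 = 1 is (p_{k-1}, q_{k-1}) = (p_11, q_11); compute convergents through index 11.
Convergents (p_i = a_i*p_{i-1} + p_{i-2}, q_i = a_i*q_{i-1} + q_{i-2} with p_{-2}=0, p_{-1}=1, q_{-2}=1, q_{-1}=0):
  i=0: a_0=29, p_0 = 29*1 + 0 = 29, q_0 = 29*0 + 1 = 1.
  i=1: a_1=1, p_1 = 1*29 + 1 = 30, q_1 = 1*1 + 0 = 1.
  i=2: a_2=3, p_2 = 3*30 + 29 = 119, q_2 = 3*1 + 1 = 4.
  i=3: a_3=1, p_3 = 1*119 + 30 = 149, q_3 = 1*4 + 1 = 5.
  i=4: a_4=1, p_4 = 1*149 + 119 = 268, q_4 = 1*5 + 4 = 9.
  i=5: a_5=2, p_5 = 2*268 + 149 = 685, q_5 = 2*9 + 5 = 23.
  i=6: a_6=29, p_6 = 29*685 + 268 = 20133, q_6 = 29*23 + 9 = 676.
  i=7: a_7=2, p_7 = 2*20133 + 685 = 40951, q_7 = 2*676 + 23 = 1375.
  i=8: a_8=1, p_8 = 1*40951 + 20133 = 61084, q_8 = 1*1375 + 676 = 2051.
  i=9: a_9=1, p_9 = 1*61084 + 40951 = 102035, q_9 = 1*2051 + 1375 = 3426.
  i=10: a_10=3, p_10 = 3*102035 + 61084 = 367189, q_10 = 3*3426 + 2051 = 12329.
  i=11: a_11=1, p_11 = 1*367189 + 102035 = 469224, q_11 = 1*12329 + 3426 = 15755.
Check: 469224^2 - 887*15755^2 = 220171162176 - 220171162175 = 1, so (x, y) = (469224, 15755) solves the equation, and by the theorem it is the least positive solution.

(x, y) = (469224, 15755)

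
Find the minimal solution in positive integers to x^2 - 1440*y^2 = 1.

First expand sqrt(1440) as a continued fraction. With x_i = (sqrt(1440) + m_i)/d_i and (m_0, d_0) = (0, 1): a_0 = floor(sqrt(1440)) = 37, since 37^2 = 1369 <= 1440 < 1444 = 38^2.
Iterate m_{i+1} = d_i*a_i - m_i, d_{i+1} = (1440 - m_{i+1}^2)/d_i, a_{i+1} = floor((a_0 + m_{i+1})/d_{i+1}):
  m_1 = 1*37 - 0 = 37, d_1 = (1440 - 37^2)/1 = 71/1 = 71, a_1 = floor((37 + 37)/71) = 1.
  m_2 = 71*1 - 37 = 34, d_2 = (1440 - 34^2)/71 = 284/71 = 4, a_2 = floor((37 + 34)/4) = 17.
  m_3 = 4*17 - 34 = 34, d_3 = (1440 - 34^2)/4 = 284/4 = 71, a_3 = floor((37 + 34)/71) = 1.
  m_4 = 71*1 - 34 = 37, d_4 = (1440 - 37^2)/71 = 71/71 = 1, a_4 = floor((37 + 37)/1) = 74.
  m_5 = 1*74 - 37 = 37, d_5 = (1440 - 37^2)/1 = 71/1 = 71: (m_5, d_5) = (m_1, d_1) = (37, 71), so from here the quotients repeat a_1, ..., a_4; the period length is 4.
So sqrt(1440) = [37; (1, 17, 1, 74)] with period length k = 4.
k is even, so the fundamental solution of x^2 - 1440y^2 = 1 is (p_{k-1}, q_{k-1}) = (p_3, q_3); compute convergents through index 3.
Convergents (p_i = a_i*p_{i-1} + p_{i-2}, q_i = a_i*q_{i-1} + q_{i-2} with p_{-2}=0, p_{-1}=1, q_{-2}=1, q_{-1}=0):
  i=0: a_0=37, p_0 = 37*1 + 0 = 37, q_0 = 37*0 + 1 = 1.
  i=1: a_1=1, p_1 = 1*37 + 1 = 38, q_1 = 1*1 + 0 = 1.
  i=2: a_2=17, p_2 = 17*38 + 37 = 683, q_2 = 17*1 + 1 = 18.
  i=3: a_3=1, p_3 = 1*683 + 38 = 721, q_3 = 1*18 + 1 = 19.
Check: 721^2 - 1440*19^2 = 519841 - 519840 = 1, so (x, y) = (721, 19) solves the equation, and by the theorem it is the least positive solution.

(x, y) = (721, 19)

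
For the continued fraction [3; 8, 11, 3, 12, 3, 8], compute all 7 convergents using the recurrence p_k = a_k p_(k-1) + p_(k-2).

3/1, 25/8, 278/89, 859/275, 10586/3389, 32617/10442, 271522/86925

Using the convergent recurrence p_i = a_i*p_{i-1} + p_{i-2}, q_i = a_i*q_{i-1} + q_{i-2} with p_{-2}=0, p_{-1}=1, q_{-2}=1, q_{-1}=0:
  i=0: a_0=3, p_0 = 3*1 + 0 = 3, q_0 = 3*0 + 1 = 1.
  i=1: a_1=8, p_1 = 8*3 + 1 = 25, q_1 = 8*1 + 0 = 8.
  i=2: a_2=11, p_2 = 11*25 + 3 = 278, q_2 = 11*8 + 1 = 89.
  i=3: a_3=3, p_3 = 3*278 + 25 = 859, q_3 = 3*89 + 8 = 275.
  i=4: a_4=12, p_4 = 12*859 + 278 = 10586, q_4 = 12*275 + 89 = 3389.
  i=5: a_5=3, p_5 = 3*10586 + 859 = 32617, q_5 = 3*3389 + 275 = 10442.
  i=6: a_6=8, p_6 = 8*32617 + 10586 = 271522, q_6 = 8*10442 + 3389 = 86925.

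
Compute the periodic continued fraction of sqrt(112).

[10; (1, 1, 2, 1, 1, 20)]

Write x_i = (sqrt(112) + m_i)/d_i with (m_0, d_0) = (0, 1). a_0 = floor(sqrt(112)) = 10, since 10^2 = 100 <= 112 < 121 = 11^2.
Iterate m_{i+1} = d_i*a_i - m_i, d_{i+1} = (112 - m_{i+1}^2)/d_i, a_{i+1} = floor((a_0 + m_{i+1})/d_{i+1}):
  m_1 = 1*10 - 0 = 10, d_1 = (112 - 10^2)/1 = 12/1 = 12, a_1 = floor((10 + 10)/12) = 1.
  m_2 = 12*1 - 10 = 2, d_2 = (112 - 2^2)/12 = 108/12 = 9, a_2 = floor((10 + 2)/9) = 1.
  m_3 = 9*1 - 2 = 7, d_3 = (112 - 7^2)/9 = 63/9 = 7, a_3 = floor((10 + 7)/7) = 2.
  m_4 = 7*2 - 7 = 7, d_4 = (112 - 7^2)/7 = 63/7 = 9, a_4 = floor((10 + 7)/9) = 1.
  m_5 = 9*1 - 7 = 2, d_5 = (112 - 2^2)/9 = 108/9 = 12, a_5 = floor((10 + 2)/12) = 1.
  m_6 = 12*1 - 2 = 10, d_6 = (112 - 10^2)/12 = 12/12 = 1, a_6 = floor((10 + 10)/1) = 20.
  m_7 = 1*20 - 10 = 10, d_7 = (112 - 10^2)/1 = 12/1 = 12: (m_7, d_7) = (m_1, d_1) = (10, 12), so from here the quotients repeat a_1, ..., a_6; the period length is 6.
Hence the expansion of sqrt(112) is a_0 = 10 followed by the repeating block 1, 1, 2, 1, 1, 20 (period 6).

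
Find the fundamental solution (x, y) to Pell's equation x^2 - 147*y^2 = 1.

(x, y) = (97, 8)

First expand sqrt(147) as a continued fraction. With x_i = (sqrt(147) + m_i)/d_i and (m_0, d_0) = (0, 1): a_0 = floor(sqrt(147)) = 12, since 12^2 = 144 <= 147 < 169 = 13^2.
Iterate m_{i+1} = d_i*a_i - m_i, d_{i+1} = (147 - m_{i+1}^2)/d_i, a_{i+1} = floor((a_0 + m_{i+1})/d_{i+1}):
  m_1 = 1*12 - 0 = 12, d_1 = (147 - 12^2)/1 = 3/1 = 3, a_1 = floor((12 + 12)/3) = 8.
  m_2 = 3*8 - 12 = 12, d_2 = (147 - 12^2)/3 = 3/3 = 1, a_2 = floor((12 + 12)/1) = 24.
  m_3 = 1*24 - 12 = 12, d_3 = (147 - 12^2)/1 = 3/1 = 3: (m_3, d_3) = (m_1, d_1) = (12, 3), so from here the quotients repeat a_1, a_2; the period length is 2.
So sqrt(147) = [12; (8, 24)] with period length k = 2.
k is even, so the fundamental solution of x^2 - 147y^2 = 1 is (p_{k-1}, q_{k-1}) = (p_1, q_1); compute convergents through index 1.
Convergents (p_i = a_i*p_{i-1} + p_{i-2}, q_i = a_i*q_{i-1} + q_{i-2} with p_{-2}=0, p_{-1}=1, q_{-2}=1, q_{-1}=0):
  i=0: a_0=12, p_0 = 12*1 + 0 = 12, q_0 = 12*0 + 1 = 1.
  i=1: a_1=8, p_1 = 8*12 + 1 = 97, q_1 = 8*1 + 0 = 8.
Check: 97^2 - 147*8^2 = 9409 - 9408 = 1, so (x, y) = (97, 8) solves the equation, and by the theorem it is the least positive solution.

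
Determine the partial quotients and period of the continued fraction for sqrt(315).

[17; (1, 2, 1, 34)]

Write x_i = (sqrt(315) + m_i)/d_i with (m_0, d_0) = (0, 1). a_0 = floor(sqrt(315)) = 17, since 17^2 = 289 <= 315 < 324 = 18^2.
Iterate m_{i+1} = d_i*a_i - m_i, d_{i+1} = (315 - m_{i+1}^2)/d_i, a_{i+1} = floor((a_0 + m_{i+1})/d_{i+1}):
  m_1 = 1*17 - 0 = 17, d_1 = (315 - 17^2)/1 = 26/1 = 26, a_1 = floor((17 + 17)/26) = 1.
  m_2 = 26*1 - 17 = 9, d_2 = (315 - 9^2)/26 = 234/26 = 9, a_2 = floor((17 + 9)/9) = 2.
  m_3 = 9*2 - 9 = 9, d_3 = (315 - 9^2)/9 = 234/9 = 26, a_3 = floor((17 + 9)/26) = 1.
  m_4 = 26*1 - 9 = 17, d_4 = (315 - 17^2)/26 = 26/26 = 1, a_4 = floor((17 + 17)/1) = 34.
  m_5 = 1*34 - 17 = 17, d_5 = (315 - 17^2)/1 = 26/1 = 26: (m_5, d_5) = (m_1, d_1) = (17, 26), so from here the quotients repeat a_1, ..., a_4; the period length is 4.
Hence the expansion of sqrt(315) is a_0 = 17 followed by the repeating block 1, 2, 1, 34 (period 4).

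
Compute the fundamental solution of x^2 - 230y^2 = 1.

(x, y) = (91, 6)

First expand sqrt(230) as a continued fraction. With x_i = (sqrt(230) + m_i)/d_i and (m_0, d_0) = (0, 1): a_0 = floor(sqrt(230)) = 15, since 15^2 = 225 <= 230 < 256 = 16^2.
Iterate m_{i+1} = d_i*a_i - m_i, d_{i+1} = (230 - m_{i+1}^2)/d_i, a_{i+1} = floor((a_0 + m_{i+1})/d_{i+1}):
  m_1 = 1*15 - 0 = 15, d_1 = (230 - 15^2)/1 = 5/1 = 5, a_1 = floor((15 + 15)/5) = 6.
  m_2 = 5*6 - 15 = 15, d_2 = (230 - 15^2)/5 = 5/5 = 1, a_2 = floor((15 + 15)/1) = 30.
  m_3 = 1*30 - 15 = 15, d_3 = (230 - 15^2)/1 = 5/1 = 5: (m_3, d_3) = (m_1, d_1) = (15, 5), so from here the quotients repeat a_1, a_2; the period length is 2.
So sqrt(230) = [15; (6, 30)] with period length k = 2.
k is even, so the fundamental solution of x^2 - 230y^2 = 1 is (p_{k-1}, q_{k-1}) = (p_1, q_1); compute convergents through index 1.
Convergents (p_i = a_i*p_{i-1} + p_{i-2}, q_i = a_i*q_{i-1} + q_{i-2} with p_{-2}=0, p_{-1}=1, q_{-2}=1, q_{-1}=0):
  i=0: a_0=15, p_0 = 15*1 + 0 = 15, q_0 = 15*0 + 1 = 1.
  i=1: a_1=6, p_1 = 6*15 + 1 = 91, q_1 = 6*1 + 0 = 6.
Check: 91^2 - 230*6^2 = 8281 - 8280 = 1, so (x, y) = (91, 6) solves the equation, and by the theorem it is the least positive solution.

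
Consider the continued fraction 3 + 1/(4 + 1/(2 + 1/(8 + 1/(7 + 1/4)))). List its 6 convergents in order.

Using the convergent recurrence p_i = a_i*p_{i-1} + p_{i-2}, q_i = a_i*q_{i-1} + q_{i-2} with p_{-2}=0, p_{-1}=1, q_{-2}=1, q_{-1}=0:
  i=0: a_0=3, p_0 = 3*1 + 0 = 3, q_0 = 3*0 + 1 = 1.
  i=1: a_1=4, p_1 = 4*3 + 1 = 13, q_1 = 4*1 + 0 = 4.
  i=2: a_2=2, p_2 = 2*13 + 3 = 29, q_2 = 2*4 + 1 = 9.
  i=3: a_3=8, p_3 = 8*29 + 13 = 245, q_3 = 8*9 + 4 = 76.
  i=4: a_4=7, p_4 = 7*245 + 29 = 1744, q_4 = 7*76 + 9 = 541.
  i=5: a_5=4, p_5 = 4*1744 + 245 = 7221, q_5 = 4*541 + 76 = 2240.

3/1, 13/4, 29/9, 245/76, 1744/541, 7221/2240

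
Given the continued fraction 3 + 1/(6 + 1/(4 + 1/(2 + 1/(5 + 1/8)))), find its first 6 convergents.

3/1, 19/6, 79/25, 177/56, 964/305, 7889/2496

Using the convergent recurrence p_i = a_i*p_{i-1} + p_{i-2}, q_i = a_i*q_{i-1} + q_{i-2} with p_{-2}=0, p_{-1}=1, q_{-2}=1, q_{-1}=0:
  i=0: a_0=3, p_0 = 3*1 + 0 = 3, q_0 = 3*0 + 1 = 1.
  i=1: a_1=6, p_1 = 6*3 + 1 = 19, q_1 = 6*1 + 0 = 6.
  i=2: a_2=4, p_2 = 4*19 + 3 = 79, q_2 = 4*6 + 1 = 25.
  i=3: a_3=2, p_3 = 2*79 + 19 = 177, q_3 = 2*25 + 6 = 56.
  i=4: a_4=5, p_4 = 5*177 + 79 = 964, q_4 = 5*56 + 25 = 305.
  i=5: a_5=8, p_5 = 8*964 + 177 = 7889, q_5 = 8*305 + 56 = 2496.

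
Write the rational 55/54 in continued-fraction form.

Run the Euclidean algorithm on 55 and 54; the successive quotients are the partial quotients a_0, a_1, ... (each step inverts the fractional part left over by the previous one):
  55 = 1*54 + 1, so a_0 = 1.
  54 = 54*1 + 0, so a_1 = 54.
The remainder reaches 0 after 2 divisions, so the expansion has 2 partial quotients, read off in order.

[1; 54]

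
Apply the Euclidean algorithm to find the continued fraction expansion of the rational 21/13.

[1; 1, 1, 1, 1, 2]

Run the Euclidean algorithm on 21 and 13; the successive quotients are the partial quotients a_0, a_1, ... (each step inverts the fractional part left over by the previous one):
  21 = 1*13 + 8, so a_0 = 1.
  13 = 1*8 + 5, so a_1 = 1.
  8 = 1*5 + 3, so a_2 = 1.
  5 = 1*3 + 2, so a_3 = 1.
  3 = 1*2 + 1, so a_4 = 1.
  2 = 2*1 + 0, so a_5 = 2.
The remainder reaches 0 after 6 divisions, so the expansion has 6 partial quotients, read off in order.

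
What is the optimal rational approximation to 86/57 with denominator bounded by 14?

3/2

Expand x = 86/57 as a continued fraction with the Euclidean algorithm:
  86 = 1*57 + 29, so a_0 = 1.
  57 = 1*29 + 28, so a_1 = 1.
  29 = 1*28 + 1, so a_2 = 1.
  28 = 28*1 + 0, so a_3 = 28.
so x = [1; 1, 1, 28].
Convergents (p_i = a_i*p_{i-1} + p_{i-2}, q_i = a_i*q_{i-1} + q_{i-2} with p_{-2}=0, p_{-1}=1, q_{-2}=1, q_{-1}=0), until the denominator exceeds 14:
  i=0: a_0=1, p_0 = 1*1 + 0 = 1, q_0 = 1*0 + 1 = 1.
  i=1: a_1=1, p_1 = 1*1 + 1 = 2, q_1 = 1*1 + 0 = 1.
  i=2: a_2=1, p_2 = 1*2 + 1 = 3, q_2 = 1*1 + 1 = 2.
  i=3: a_3=28, p_3 = 28*3 + 2 = 86, q_3 = 28*2 + 1 = 57.
q_3 = 57 > 14, so the last convergent with denominator <= 14 is p_2/q_2 = 3/2.
The closest fraction with denominator <= 14 is either p_2/q_2 or the intermediate fraction (k*p_2 + p_1)/(k*q_2 + q_1) with the largest k >= 1 whose denominator stays <= 14; these approach x as k grows, and every other convergent or intermediate fraction in range is farther away.
Largest k: floor((14 - q_1)/q_2) = floor((14 - 1)/2) = 6.
That gives (6*3 + 2)/(6*2 + 1) = 20/13.
Compare the errors: |x - 3/2| = |86*2 - 3*57|/(57*2) = 1/114, and |x - 20/13| = |86*13 - 20*57|/(57*13) = 22/741.
Cross-multiplying, 1*741 = 741 < 2508 = 22*114, so 1/114 is smaller: the convergent 3/2 is closer to x than 20/13.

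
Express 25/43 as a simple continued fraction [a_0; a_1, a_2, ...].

Run the Euclidean algorithm on 25 and 43; the successive quotients are the partial quotients a_0, a_1, ... (each step inverts the fractional part left over by the previous one):
  25 = 0*43 + 25, so a_0 = 0.
  43 = 1*25 + 18, so a_1 = 1.
  25 = 1*18 + 7, so a_2 = 1.
  18 = 2*7 + 4, so a_3 = 2.
  7 = 1*4 + 3, so a_4 = 1.
  4 = 1*3 + 1, so a_5 = 1.
  3 = 3*1 + 0, so a_6 = 3.
The remainder reaches 0 after 7 divisions, so the expansion has 7 partial quotients, read off in order.

[0; 1, 1, 2, 1, 1, 3]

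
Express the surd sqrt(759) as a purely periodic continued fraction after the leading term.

[27; (1, 1, 4, 1, 1, 54)]

Write x_i = (sqrt(759) + m_i)/d_i with (m_0, d_0) = (0, 1). a_0 = floor(sqrt(759)) = 27, since 27^2 = 729 <= 759 < 784 = 28^2.
Iterate m_{i+1} = d_i*a_i - m_i, d_{i+1} = (759 - m_{i+1}^2)/d_i, a_{i+1} = floor((a_0 + m_{i+1})/d_{i+1}):
  m_1 = 1*27 - 0 = 27, d_1 = (759 - 27^2)/1 = 30/1 = 30, a_1 = floor((27 + 27)/30) = 1.
  m_2 = 30*1 - 27 = 3, d_2 = (759 - 3^2)/30 = 750/30 = 25, a_2 = floor((27 + 3)/25) = 1.
  m_3 = 25*1 - 3 = 22, d_3 = (759 - 22^2)/25 = 275/25 = 11, a_3 = floor((27 + 22)/11) = 4.
  m_4 = 11*4 - 22 = 22, d_4 = (759 - 22^2)/11 = 275/11 = 25, a_4 = floor((27 + 22)/25) = 1.
  m_5 = 25*1 - 22 = 3, d_5 = (759 - 3^2)/25 = 750/25 = 30, a_5 = floor((27 + 3)/30) = 1.
  m_6 = 30*1 - 3 = 27, d_6 = (759 - 27^2)/30 = 30/30 = 1, a_6 = floor((27 + 27)/1) = 54.
  m_7 = 1*54 - 27 = 27, d_7 = (759 - 27^2)/1 = 30/1 = 30: (m_7, d_7) = (m_1, d_1) = (27, 30), so from here the quotients repeat a_1, ..., a_6; the period length is 6.
Hence the expansion of sqrt(759) is a_0 = 27 followed by the repeating block 1, 1, 4, 1, 1, 54 (period 6).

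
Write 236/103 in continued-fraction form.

[2; 3, 2, 3, 4]

Run the Euclidean algorithm on 236 and 103; the successive quotients are the partial quotients a_0, a_1, ... (each step inverts the fractional part left over by the previous one):
  236 = 2*103 + 30, so a_0 = 2.
  103 = 3*30 + 13, so a_1 = 3.
  30 = 2*13 + 4, so a_2 = 2.
  13 = 3*4 + 1, so a_3 = 3.
  4 = 4*1 + 0, so a_4 = 4.
The remainder reaches 0 after 5 divisions, so the expansion has 5 partial quotients, read off in order.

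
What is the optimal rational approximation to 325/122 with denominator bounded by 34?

Expand x = 325/122 as a continued fraction with the Euclidean algorithm:
  325 = 2*122 + 81, so a_0 = 2.
  122 = 1*81 + 41, so a_1 = 1.
  81 = 1*41 + 40, so a_2 = 1.
  41 = 1*40 + 1, so a_3 = 1.
  40 = 40*1 + 0, so a_4 = 40.
so x = [2; 1, 1, 1, 40].
Convergents (p_i = a_i*p_{i-1} + p_{i-2}, q_i = a_i*q_{i-1} + q_{i-2} with p_{-2}=0, p_{-1}=1, q_{-2}=1, q_{-1}=0), until the denominator exceeds 34:
  i=0: a_0=2, p_0 = 2*1 + 0 = 2, q_0 = 2*0 + 1 = 1.
  i=1: a_1=1, p_1 = 1*2 + 1 = 3, q_1 = 1*1 + 0 = 1.
  i=2: a_2=1, p_2 = 1*3 + 2 = 5, q_2 = 1*1 + 1 = 2.
  i=3: a_3=1, p_3 = 1*5 + 3 = 8, q_3 = 1*2 + 1 = 3.
  i=4: a_4=40, p_4 = 40*8 + 5 = 325, q_4 = 40*3 + 2 = 122.
q_4 = 122 > 34, so the last convergent with denominator <= 34 is p_3/q_3 = 8/3.
The closest fraction with denominator <= 34 is either p_3/q_3 or the intermediate fraction (k*p_3 + p_2)/(k*q_3 + q_2) with the largest k >= 1 whose denominator stays <= 34; these approach x as k grows, and every other convergent or intermediate fraction in range is farther away.
Largest k: floor((34 - q_2)/q_3) = floor((34 - 2)/3) = 10.
That gives (10*8 + 5)/(10*3 + 2) = 85/32.
Compare the errors: |x - 8/3| = |325*3 - 8*122|/(122*3) = 1/366, and |x - 85/32| = |325*32 - 85*122|/(122*32) = 30/3904.
Cross-multiplying, 1*3904 = 3904 < 10980 = 30*366, so 1/366 is smaller: the convergent 8/3 is closer to x than 85/32.

8/3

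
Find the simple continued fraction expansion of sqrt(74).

Write x_i = (sqrt(74) + m_i)/d_i with (m_0, d_0) = (0, 1). a_0 = floor(sqrt(74)) = 8, since 8^2 = 64 <= 74 < 81 = 9^2.
Iterate m_{i+1} = d_i*a_i - m_i, d_{i+1} = (74 - m_{i+1}^2)/d_i, a_{i+1} = floor((a_0 + m_{i+1})/d_{i+1}):
  m_1 = 1*8 - 0 = 8, d_1 = (74 - 8^2)/1 = 10/1 = 10, a_1 = floor((8 + 8)/10) = 1.
  m_2 = 10*1 - 8 = 2, d_2 = (74 - 2^2)/10 = 70/10 = 7, a_2 = floor((8 + 2)/7) = 1.
  m_3 = 7*1 - 2 = 5, d_3 = (74 - 5^2)/7 = 49/7 = 7, a_3 = floor((8 + 5)/7) = 1.
  m_4 = 7*1 - 5 = 2, d_4 = (74 - 2^2)/7 = 70/7 = 10, a_4 = floor((8 + 2)/10) = 1.
  m_5 = 10*1 - 2 = 8, d_5 = (74 - 8^2)/10 = 10/10 = 1, a_5 = floor((8 + 8)/1) = 16.
  m_6 = 1*16 - 8 = 8, d_6 = (74 - 8^2)/1 = 10/1 = 10: (m_6, d_6) = (m_1, d_1) = (8, 10), so from here the quotients repeat a_1, ..., a_5; the period length is 5.
Hence the expansion of sqrt(74) is a_0 = 8 followed by the repeating block 1, 1, 1, 1, 16 (period 5).

[8; (1, 1, 1, 1, 16)]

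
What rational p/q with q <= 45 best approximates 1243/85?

658/45

Expand x = 1243/85 as a continued fraction with the Euclidean algorithm:
  1243 = 14*85 + 53, so a_0 = 14.
  85 = 1*53 + 32, so a_1 = 1.
  53 = 1*32 + 21, so a_2 = 1.
  32 = 1*21 + 11, so a_3 = 1.
  21 = 1*11 + 10, so a_4 = 1.
  11 = 1*10 + 1, so a_5 = 1.
  10 = 10*1 + 0, so a_6 = 10.
so x = [14; 1, 1, 1, 1, 1, 10].
Convergents (p_i = a_i*p_{i-1} + p_{i-2}, q_i = a_i*q_{i-1} + q_{i-2} with p_{-2}=0, p_{-1}=1, q_{-2}=1, q_{-1}=0), until the denominator exceeds 45:
  i=0: a_0=14, p_0 = 14*1 + 0 = 14, q_0 = 14*0 + 1 = 1.
  i=1: a_1=1, p_1 = 1*14 + 1 = 15, q_1 = 1*1 + 0 = 1.
  i=2: a_2=1, p_2 = 1*15 + 14 = 29, q_2 = 1*1 + 1 = 2.
  i=3: a_3=1, p_3 = 1*29 + 15 = 44, q_3 = 1*2 + 1 = 3.
  i=4: a_4=1, p_4 = 1*44 + 29 = 73, q_4 = 1*3 + 2 = 5.
  i=5: a_5=1, p_5 = 1*73 + 44 = 117, q_5 = 1*5 + 3 = 8.
  i=6: a_6=10, p_6 = 10*117 + 73 = 1243, q_6 = 10*8 + 5 = 85.
q_6 = 85 > 45, so the last convergent with denominator <= 45 is p_5/q_5 = 117/8.
The closest fraction with denominator <= 45 is either p_5/q_5 or the intermediate fraction (k*p_5 + p_4)/(k*q_5 + q_4) with the largest k >= 1 whose denominator stays <= 45; these approach x as k grows, and every other convergent or intermediate fraction in range is farther away.
Largest k: floor((45 - q_4)/q_5) = floor((45 - 5)/8) = 5.
That gives (5*117 + 73)/(5*8 + 5) = 658/45.
Compare the errors: |x - 117/8| = |1243*8 - 117*85|/(85*8) = 1/680, and |x - 658/45| = |1243*45 - 658*85|/(85*45) = 5/3825.
Cross-multiplying, 5*680 = 3400 < 3825 = 1*3825, so 5/3825 is smaller: the intermediate fraction 658/45 is closer to x than 117/8.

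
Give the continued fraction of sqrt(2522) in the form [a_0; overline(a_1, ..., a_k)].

[50; overline(4, 1, 1, 4, 100)]

Write x_i = (sqrt(2522) + m_i)/d_i with (m_0, d_0) = (0, 1). a_0 = floor(sqrt(2522)) = 50, since 50^2 = 2500 <= 2522 < 2601 = 51^2.
Iterate m_{i+1} = d_i*a_i - m_i, d_{i+1} = (2522 - m_{i+1}^2)/d_i, a_{i+1} = floor((a_0 + m_{i+1})/d_{i+1}):
  m_1 = 1*50 - 0 = 50, d_1 = (2522 - 50^2)/1 = 22/1 = 22, a_1 = floor((50 + 50)/22) = 4.
  m_2 = 22*4 - 50 = 38, d_2 = (2522 - 38^2)/22 = 1078/22 = 49, a_2 = floor((50 + 38)/49) = 1.
  m_3 = 49*1 - 38 = 11, d_3 = (2522 - 11^2)/49 = 2401/49 = 49, a_3 = floor((50 + 11)/49) = 1.
  m_4 = 49*1 - 11 = 38, d_4 = (2522 - 38^2)/49 = 1078/49 = 22, a_4 = floor((50 + 38)/22) = 4.
  m_5 = 22*4 - 38 = 50, d_5 = (2522 - 50^2)/22 = 22/22 = 1, a_5 = floor((50 + 50)/1) = 100.
  m_6 = 1*100 - 50 = 50, d_6 = (2522 - 50^2)/1 = 22/1 = 22: (m_6, d_6) = (m_1, d_1) = (50, 22), so from here the quotients repeat a_1, ..., a_5; the period length is 5.
Hence the expansion of sqrt(2522) is a_0 = 50 followed by the repeating block 4, 1, 1, 4, 100 (period 5).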